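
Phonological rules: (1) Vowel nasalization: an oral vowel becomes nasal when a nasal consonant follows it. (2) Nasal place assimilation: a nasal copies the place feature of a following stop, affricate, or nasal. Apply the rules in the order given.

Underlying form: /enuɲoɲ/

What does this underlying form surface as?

Rule 1: /e/ before nasal /n/ → [ẽ]
Rule 1: /u/ before nasal /ɲ/ → [ũ]
Rule 1: /o/ before nasal /ɲ/ → [õ]
After rule 1: ẽnũɲõɲ
Rule 2: no segment meets the rule's conditions; no change.

[ẽnũɲõɲ]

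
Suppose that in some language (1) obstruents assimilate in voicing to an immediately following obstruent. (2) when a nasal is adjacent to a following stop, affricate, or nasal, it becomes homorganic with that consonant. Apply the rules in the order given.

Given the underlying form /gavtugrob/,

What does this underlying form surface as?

Rule 1: /v/ before /t/ (voiceless) → [f]
After rule 1: gaftugrob
Rule 2: no segment meets the rule's conditions; no change.

[gaftugrob]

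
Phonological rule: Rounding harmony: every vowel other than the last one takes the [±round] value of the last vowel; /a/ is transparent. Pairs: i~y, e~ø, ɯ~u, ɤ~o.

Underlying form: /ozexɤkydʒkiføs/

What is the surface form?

/e/ harmonizes with /ø/ ([+round]) → [ø]
/ɤ/ harmonizes with /ø/ ([+round]) → [o]
/i/ harmonizes with /ø/ ([+round]) → [y]

[ozøxokydʒkyføs]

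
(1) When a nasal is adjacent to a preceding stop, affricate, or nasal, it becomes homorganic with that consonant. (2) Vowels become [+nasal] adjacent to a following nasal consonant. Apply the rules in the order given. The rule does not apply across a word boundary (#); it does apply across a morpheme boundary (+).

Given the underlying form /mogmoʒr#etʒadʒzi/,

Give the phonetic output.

[mogŋoʒr#etʒadʒzi]

Rule 1: /m/ after /g/ (velar) → [ŋ]
After rule 1: mogŋoʒr#etʒadʒzi
Rule 2: no segment meets the rule's conditions; no change.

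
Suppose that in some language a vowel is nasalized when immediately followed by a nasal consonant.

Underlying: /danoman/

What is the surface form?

/a/ before nasal /n/ → [ã]
/o/ before nasal /m/ → [õ]
/a/ before nasal /n/ → [ã]

[dãnõmãn]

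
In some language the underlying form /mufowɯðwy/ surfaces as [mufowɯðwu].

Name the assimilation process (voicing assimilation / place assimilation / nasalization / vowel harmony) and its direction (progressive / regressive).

vowel harmony, progressive

/y/→[u].
Vowels agree with the first vowel, so the harmony is progressive.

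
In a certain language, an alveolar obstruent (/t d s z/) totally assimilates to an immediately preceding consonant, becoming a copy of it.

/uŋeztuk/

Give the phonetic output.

/t/ after /z/ → [z] (total assimilation)

[uŋezzuk]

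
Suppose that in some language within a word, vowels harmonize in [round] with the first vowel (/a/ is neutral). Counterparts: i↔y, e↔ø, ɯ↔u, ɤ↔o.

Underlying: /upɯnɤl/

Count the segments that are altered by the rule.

/ɯ/ harmonizes with /u/ ([+round]) → [u]
/ɤ/ harmonizes with /u/ ([+round]) → [o]
2 segments change.

2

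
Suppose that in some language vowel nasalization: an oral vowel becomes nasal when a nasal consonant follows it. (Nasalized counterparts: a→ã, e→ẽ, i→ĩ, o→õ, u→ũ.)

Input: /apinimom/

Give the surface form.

/i/ before nasal /n/ → [ĩ]
/i/ before nasal /m/ → [ĩ]
/o/ before nasal /m/ → [õ]

[apĩnĩmõm]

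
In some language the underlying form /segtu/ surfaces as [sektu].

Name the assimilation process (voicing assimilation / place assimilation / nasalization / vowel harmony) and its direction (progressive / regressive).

voicing assimilation, regressive

/g/→[k].
Each target copies a feature from the following segment, so the direction is regressive.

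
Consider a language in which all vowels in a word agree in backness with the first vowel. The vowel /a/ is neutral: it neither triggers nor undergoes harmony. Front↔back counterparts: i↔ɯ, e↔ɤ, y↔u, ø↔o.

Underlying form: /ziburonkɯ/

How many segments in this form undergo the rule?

/u/ harmonizes with /i/ ([-back]) → [y]
/o/ harmonizes with /i/ ([-back]) → [ø]
/ɯ/ harmonizes with /i/ ([-back]) → [i]
3 segments change.

3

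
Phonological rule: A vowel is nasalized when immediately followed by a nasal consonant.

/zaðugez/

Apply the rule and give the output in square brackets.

[zaðugez]

no segment meets the rule's conditions; no change.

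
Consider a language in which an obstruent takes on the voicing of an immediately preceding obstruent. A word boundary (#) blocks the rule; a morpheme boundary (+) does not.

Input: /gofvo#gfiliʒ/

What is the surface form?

[goffo#gviliʒ]

/v/ after /f/ (voiceless) → [f]
/f/ after /g/ (voiced) → [v]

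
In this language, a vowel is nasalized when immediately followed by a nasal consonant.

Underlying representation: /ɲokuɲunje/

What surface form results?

/u/ before nasal /ɲ/ → [ũ]
/u/ before nasal /n/ → [ũ]

[ɲokũɲũnje]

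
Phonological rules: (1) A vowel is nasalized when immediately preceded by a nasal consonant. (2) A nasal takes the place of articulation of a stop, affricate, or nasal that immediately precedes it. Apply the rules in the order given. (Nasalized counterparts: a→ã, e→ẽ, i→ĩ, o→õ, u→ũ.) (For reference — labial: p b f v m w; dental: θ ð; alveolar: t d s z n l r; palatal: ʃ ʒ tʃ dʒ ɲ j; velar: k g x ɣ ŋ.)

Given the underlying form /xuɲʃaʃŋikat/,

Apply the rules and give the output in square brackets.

Rule 1: /i/ after nasal /ŋ/ → [ĩ]
After rule 1: xuɲʃaʃŋĩkat
Rule 2: no segment meets the rule's conditions; no change.

[xuɲʃaʃŋĩkat]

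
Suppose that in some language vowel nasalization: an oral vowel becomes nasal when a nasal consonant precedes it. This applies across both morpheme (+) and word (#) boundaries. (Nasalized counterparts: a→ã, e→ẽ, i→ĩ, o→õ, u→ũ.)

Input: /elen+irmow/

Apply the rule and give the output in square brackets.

/i/ after nasal /n/ → [ĩ]
/o/ after nasal /m/ → [õ]

[elen+ĩrmõw]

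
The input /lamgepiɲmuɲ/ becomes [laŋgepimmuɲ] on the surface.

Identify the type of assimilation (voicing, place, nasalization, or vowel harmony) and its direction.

/m/→[ŋ] /ɲ/→[m].
Each target copies a feature from the following segment, so the direction is regressive.

place assimilation, regressive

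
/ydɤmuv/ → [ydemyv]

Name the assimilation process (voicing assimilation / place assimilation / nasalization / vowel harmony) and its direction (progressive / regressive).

vowel harmony, progressive

/ɤ/→[e] /u/→[y].
Vowels agree with the first vowel, so the harmony is progressive.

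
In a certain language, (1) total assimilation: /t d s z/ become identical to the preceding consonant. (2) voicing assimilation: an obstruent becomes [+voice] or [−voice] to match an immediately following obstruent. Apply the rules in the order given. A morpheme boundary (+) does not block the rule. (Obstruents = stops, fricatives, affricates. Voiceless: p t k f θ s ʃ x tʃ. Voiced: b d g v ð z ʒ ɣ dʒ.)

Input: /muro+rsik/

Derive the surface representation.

[muro+rrik]

Rule 1: /s/ after /r/ → [r] (total assimilation)
After rule 1: muro+rrik
Rule 2: no segment meets the rule's conditions; no change.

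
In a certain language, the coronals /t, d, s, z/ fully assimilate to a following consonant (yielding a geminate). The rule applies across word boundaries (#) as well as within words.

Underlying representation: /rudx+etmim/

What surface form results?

/d/ before /x/ → [x] (total assimilation)
/t/ before /m/ → [m] (total assimilation)

[ruxx+emmim]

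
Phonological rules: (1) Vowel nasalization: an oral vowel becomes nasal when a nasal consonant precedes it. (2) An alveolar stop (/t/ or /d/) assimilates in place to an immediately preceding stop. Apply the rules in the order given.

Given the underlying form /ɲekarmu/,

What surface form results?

[ɲẽkarmũ]

Rule 1: /e/ after nasal /ɲ/ → [ẽ]
Rule 1: /u/ after nasal /m/ → [ũ]
After rule 1: ɲẽkarmũ
Rule 2: no segment meets the rule's conditions; no change.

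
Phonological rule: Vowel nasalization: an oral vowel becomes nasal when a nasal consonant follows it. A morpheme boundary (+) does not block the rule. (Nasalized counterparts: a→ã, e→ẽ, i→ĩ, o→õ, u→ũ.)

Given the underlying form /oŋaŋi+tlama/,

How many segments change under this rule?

3

/o/ before nasal /ŋ/ → [õ]
/a/ before nasal /ŋ/ → [ã]
/a/ before nasal /m/ → [ã]
3 segments change.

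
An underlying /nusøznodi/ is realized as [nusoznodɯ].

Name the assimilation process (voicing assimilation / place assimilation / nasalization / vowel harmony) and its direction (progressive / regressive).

vowel harmony, progressive

/ø/→[o] /i/→[ɯ].
Vowels agree with the first vowel, so the harmony is progressive.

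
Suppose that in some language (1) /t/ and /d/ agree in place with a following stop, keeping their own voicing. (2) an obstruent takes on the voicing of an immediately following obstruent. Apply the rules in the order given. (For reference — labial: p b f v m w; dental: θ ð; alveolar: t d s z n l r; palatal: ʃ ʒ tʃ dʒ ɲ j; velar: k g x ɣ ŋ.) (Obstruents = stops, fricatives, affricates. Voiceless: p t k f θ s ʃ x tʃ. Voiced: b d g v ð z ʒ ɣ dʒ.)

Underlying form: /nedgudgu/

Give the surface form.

Rule 1: /d/ before /g/ (velar) → [g]
Rule 1: /d/ before /g/ (velar) → [g]
After rule 1: negguggu
Rule 2: no segment meets the rule's conditions; no change.

[negguggu]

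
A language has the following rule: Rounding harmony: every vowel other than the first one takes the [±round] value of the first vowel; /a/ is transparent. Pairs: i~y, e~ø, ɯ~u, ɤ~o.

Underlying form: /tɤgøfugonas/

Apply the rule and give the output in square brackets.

[tɤgefɯgɤnas]

/ø/ harmonizes with /ɤ/ ([-round]) → [e]
/u/ harmonizes with /ɤ/ ([-round]) → [ɯ]
/o/ harmonizes with /ɤ/ ([-round]) → [ɤ]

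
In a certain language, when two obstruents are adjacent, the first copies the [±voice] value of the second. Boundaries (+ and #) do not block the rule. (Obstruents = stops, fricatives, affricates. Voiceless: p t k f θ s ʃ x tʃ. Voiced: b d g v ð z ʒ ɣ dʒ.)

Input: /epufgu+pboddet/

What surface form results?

/f/ before /g/ (voiced) → [v]
/p/ before /b/ (voiced) → [b]

[epuvgu+bboddet]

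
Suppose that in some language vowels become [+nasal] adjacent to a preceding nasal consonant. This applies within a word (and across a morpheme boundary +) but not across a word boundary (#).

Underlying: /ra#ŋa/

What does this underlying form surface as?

/a/ after nasal /ŋ/ → [ã]

[ra#ŋã]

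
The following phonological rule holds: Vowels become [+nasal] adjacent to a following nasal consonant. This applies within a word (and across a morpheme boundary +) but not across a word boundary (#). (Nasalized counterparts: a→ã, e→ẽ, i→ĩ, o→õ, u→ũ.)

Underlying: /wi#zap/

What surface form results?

no segment meets the rule's conditions; no change.

[wi#zap]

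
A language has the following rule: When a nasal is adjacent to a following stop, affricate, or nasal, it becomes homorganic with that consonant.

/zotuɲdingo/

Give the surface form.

[zotundiŋgo]

/ɲ/ before /d/ (alveolar) → [n]
/n/ before /g/ (velar) → [ŋ]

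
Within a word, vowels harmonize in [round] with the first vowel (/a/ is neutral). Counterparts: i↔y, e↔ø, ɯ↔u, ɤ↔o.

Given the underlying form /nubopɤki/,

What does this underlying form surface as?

[nubopoky]

/ɤ/ harmonizes with /u/ ([+round]) → [o]
/i/ harmonizes with /u/ ([+round]) → [y]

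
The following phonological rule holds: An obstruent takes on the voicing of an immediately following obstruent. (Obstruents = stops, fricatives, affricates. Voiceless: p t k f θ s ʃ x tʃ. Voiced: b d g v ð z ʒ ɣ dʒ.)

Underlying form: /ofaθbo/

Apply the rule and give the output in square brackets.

/θ/ before /b/ (voiced) → [ð]

[ofaðbo]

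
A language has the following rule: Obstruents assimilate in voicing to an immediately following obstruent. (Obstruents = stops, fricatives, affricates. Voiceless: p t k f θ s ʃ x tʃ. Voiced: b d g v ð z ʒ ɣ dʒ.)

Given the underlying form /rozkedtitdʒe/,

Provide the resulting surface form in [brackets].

/z/ before /k/ (voiceless) → [s]
/d/ before /t/ (voiceless) → [t]
/t/ before /dʒ/ (voiced) → [d]

[roskettiddʒe]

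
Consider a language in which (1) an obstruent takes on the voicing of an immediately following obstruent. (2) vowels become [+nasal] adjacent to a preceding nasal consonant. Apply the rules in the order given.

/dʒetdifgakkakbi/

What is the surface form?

[dʒeddivgakkagbi]

Rule 1: /t/ before /d/ (voiced) → [d]
Rule 1: /f/ before /g/ (voiced) → [v]
Rule 1: /k/ before /b/ (voiced) → [g]
After rule 1: dʒeddivgakkagbi
Rule 2: no segment meets the rule's conditions; no change.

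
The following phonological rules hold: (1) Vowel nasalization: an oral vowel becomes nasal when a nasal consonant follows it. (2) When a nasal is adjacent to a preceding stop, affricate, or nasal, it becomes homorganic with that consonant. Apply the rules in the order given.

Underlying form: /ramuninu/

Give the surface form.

[rãmũnĩnu]

Rule 1: /a/ before nasal /m/ → [ã]
Rule 1: /u/ before nasal /n/ → [ũ]
Rule 1: /i/ before nasal /n/ → [ĩ]
After rule 1: rãmũnĩnu
Rule 2: no segment meets the rule's conditions; no change.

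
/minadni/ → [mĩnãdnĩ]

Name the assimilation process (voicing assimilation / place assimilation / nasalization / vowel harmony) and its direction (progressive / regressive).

/i/→[ĩ] /a/→[ã] /i/→[ĩ].
Each target copies a feature from the preceding segment, so the direction is progressive.

nasalization, progressive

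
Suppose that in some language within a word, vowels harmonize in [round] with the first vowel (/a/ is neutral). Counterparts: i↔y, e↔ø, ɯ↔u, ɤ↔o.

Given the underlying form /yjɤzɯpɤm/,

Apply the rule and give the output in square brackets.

[yjozupom]

/ɤ/ harmonizes with /y/ ([+round]) → [o]
/ɯ/ harmonizes with /y/ ([+round]) → [u]
/ɤ/ harmonizes with /y/ ([+round]) → [o]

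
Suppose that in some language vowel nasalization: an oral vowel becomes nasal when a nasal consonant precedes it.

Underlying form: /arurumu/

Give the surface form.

[arurumũ]

/u/ after nasal /m/ → [ũ]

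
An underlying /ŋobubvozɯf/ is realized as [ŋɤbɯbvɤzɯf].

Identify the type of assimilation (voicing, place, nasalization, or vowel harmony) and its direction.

vowel harmony, regressive

/o/→[ɤ] /u/→[ɯ] /o/→[ɤ].
Vowels agree with the last vowel, so the harmony is regressive.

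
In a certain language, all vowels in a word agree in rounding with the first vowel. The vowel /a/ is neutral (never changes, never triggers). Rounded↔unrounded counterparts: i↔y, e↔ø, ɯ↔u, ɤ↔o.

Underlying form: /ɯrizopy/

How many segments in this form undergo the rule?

/o/ harmonizes with /ɯ/ ([-round]) → [ɤ]
/y/ harmonizes with /ɯ/ ([-round]) → [i]
2 segments change.

2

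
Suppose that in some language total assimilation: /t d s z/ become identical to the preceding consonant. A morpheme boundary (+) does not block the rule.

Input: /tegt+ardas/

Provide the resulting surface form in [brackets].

/t/ after /g/ → [g] (total assimilation)
/d/ after /r/ → [r] (total assimilation)

[tegg+arras]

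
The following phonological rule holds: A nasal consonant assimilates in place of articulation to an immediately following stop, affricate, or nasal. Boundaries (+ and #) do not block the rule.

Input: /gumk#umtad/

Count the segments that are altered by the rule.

2

/m/ before /k/ (velar) → [ŋ]
/m/ before /t/ (alveolar) → [n]
2 segments change.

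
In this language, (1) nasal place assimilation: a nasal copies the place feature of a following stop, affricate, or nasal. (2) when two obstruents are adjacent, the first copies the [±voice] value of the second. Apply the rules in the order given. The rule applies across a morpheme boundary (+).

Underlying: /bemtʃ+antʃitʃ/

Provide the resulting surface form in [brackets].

[beɲtʃ+aɲtʃitʃ]

Rule 1: /m/ before /tʃ/ (palatal) → [ɲ]
Rule 1: /n/ before /tʃ/ (palatal) → [ɲ]
After rule 1: beɲtʃ+aɲtʃitʃ
Rule 2: no segment meets the rule's conditions; no change.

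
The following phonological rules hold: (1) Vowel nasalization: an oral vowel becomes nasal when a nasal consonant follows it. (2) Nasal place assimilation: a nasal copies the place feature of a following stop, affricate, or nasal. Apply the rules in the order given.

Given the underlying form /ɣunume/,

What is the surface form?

Rule 1: /u/ before nasal /n/ → [ũ]
Rule 1: /u/ before nasal /m/ → [ũ]
After rule 1: ɣũnũme
Rule 2: no segment meets the rule's conditions; no change.

[ɣũnũme]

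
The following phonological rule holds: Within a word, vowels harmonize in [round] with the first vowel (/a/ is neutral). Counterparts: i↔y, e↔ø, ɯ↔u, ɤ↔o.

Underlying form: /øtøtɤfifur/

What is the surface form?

[øtøtofyfur]

/ɤ/ harmonizes with /ø/ ([+round]) → [o]
/i/ harmonizes with /ø/ ([+round]) → [y]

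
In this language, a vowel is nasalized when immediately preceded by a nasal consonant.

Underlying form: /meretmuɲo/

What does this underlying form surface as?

/e/ after nasal /m/ → [ẽ]
/u/ after nasal /m/ → [ũ]
/o/ after nasal /ɲ/ → [õ]

[mẽretmũɲõ]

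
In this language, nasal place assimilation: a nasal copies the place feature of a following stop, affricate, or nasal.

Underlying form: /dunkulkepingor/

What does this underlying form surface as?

[duŋkulkepiŋgor]

/n/ before /k/ (velar) → [ŋ]
/n/ before /g/ (velar) → [ŋ]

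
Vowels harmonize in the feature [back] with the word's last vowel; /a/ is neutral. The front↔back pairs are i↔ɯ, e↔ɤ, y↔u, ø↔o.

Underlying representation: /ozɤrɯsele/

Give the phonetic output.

[øzerisele]

/o/ harmonizes with /e/ ([-back]) → [ø]
/ɤ/ harmonizes with /e/ ([-back]) → [e]
/ɯ/ harmonizes with /e/ ([-back]) → [i]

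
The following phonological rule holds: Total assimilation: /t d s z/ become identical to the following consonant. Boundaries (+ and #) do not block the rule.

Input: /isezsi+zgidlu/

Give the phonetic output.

[isessi+ggillu]

/z/ before /s/ → [s] (total assimilation)
/z/ before /g/ → [g] (total assimilation)
/d/ before /l/ → [l] (total assimilation)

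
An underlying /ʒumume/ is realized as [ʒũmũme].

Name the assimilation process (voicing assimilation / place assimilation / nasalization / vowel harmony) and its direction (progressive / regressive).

nasalization, regressive

/u/→[ũ] /u/→[ũ].
Each target copies a feature from the following segment, so the direction is regressive.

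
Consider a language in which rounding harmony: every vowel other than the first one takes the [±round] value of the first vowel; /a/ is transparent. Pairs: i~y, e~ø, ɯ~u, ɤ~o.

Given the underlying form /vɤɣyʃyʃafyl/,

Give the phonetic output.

[vɤɣiʃiʃafil]

/y/ harmonizes with /ɤ/ ([-round]) → [i]
/y/ harmonizes with /ɤ/ ([-round]) → [i]
/y/ harmonizes with /ɤ/ ([-round]) → [i]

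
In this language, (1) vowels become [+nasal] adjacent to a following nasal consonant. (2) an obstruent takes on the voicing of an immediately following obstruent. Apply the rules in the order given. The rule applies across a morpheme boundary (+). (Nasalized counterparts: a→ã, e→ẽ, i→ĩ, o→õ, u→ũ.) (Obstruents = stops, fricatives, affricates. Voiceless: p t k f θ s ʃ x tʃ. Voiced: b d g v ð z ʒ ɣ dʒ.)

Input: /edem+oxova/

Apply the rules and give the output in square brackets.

[edẽm+oxova]

Rule 1: /e/ before nasal /m/ → [ẽ]
After rule 1: edẽm+oxova
Rule 2: no segment meets the rule's conditions; no change.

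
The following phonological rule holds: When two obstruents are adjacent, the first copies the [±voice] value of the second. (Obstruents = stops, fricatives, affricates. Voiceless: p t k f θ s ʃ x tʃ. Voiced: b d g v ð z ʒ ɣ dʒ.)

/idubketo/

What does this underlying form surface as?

[idupketo]

/b/ before /k/ (voiceless) → [p]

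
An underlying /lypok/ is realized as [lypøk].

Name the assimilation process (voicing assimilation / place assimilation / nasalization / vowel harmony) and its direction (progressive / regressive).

/o/→[ø].
Vowels agree with the first vowel, so the harmony is progressive.

vowel harmony, progressive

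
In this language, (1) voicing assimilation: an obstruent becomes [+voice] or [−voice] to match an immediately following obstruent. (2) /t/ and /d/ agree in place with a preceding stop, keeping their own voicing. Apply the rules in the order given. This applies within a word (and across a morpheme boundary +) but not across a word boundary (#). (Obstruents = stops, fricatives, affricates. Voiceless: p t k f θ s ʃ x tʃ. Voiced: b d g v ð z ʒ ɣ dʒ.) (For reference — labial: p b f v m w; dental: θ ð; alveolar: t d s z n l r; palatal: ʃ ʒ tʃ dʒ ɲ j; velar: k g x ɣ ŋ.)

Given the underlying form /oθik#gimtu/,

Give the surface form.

[oθik#gimtu]

Rule 1: no segment meets the rule's conditions; no change.
After rule 1: oθik#gimtu
Rule 2: no segment meets the rule's conditions; no change.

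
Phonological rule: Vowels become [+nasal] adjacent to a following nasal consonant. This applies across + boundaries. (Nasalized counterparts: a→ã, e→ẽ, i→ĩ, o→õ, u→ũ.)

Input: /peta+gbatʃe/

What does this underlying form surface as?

[peta+gbatʃe]

no segment meets the rule's conditions; no change.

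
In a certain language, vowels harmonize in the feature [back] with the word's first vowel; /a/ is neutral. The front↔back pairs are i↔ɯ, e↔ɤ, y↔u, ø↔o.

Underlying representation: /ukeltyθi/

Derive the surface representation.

[ukɤltuθɯ]

/e/ harmonizes with /u/ ([+back]) → [ɤ]
/y/ harmonizes with /u/ ([+back]) → [u]
/i/ harmonizes with /u/ ([+back]) → [ɯ]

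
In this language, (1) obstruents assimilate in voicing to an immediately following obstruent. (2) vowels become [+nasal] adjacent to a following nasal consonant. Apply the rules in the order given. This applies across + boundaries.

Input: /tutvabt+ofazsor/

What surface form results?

[tudvapt+ofassor]

Rule 1: /t/ before /v/ (voiced) → [d]
Rule 1: /b/ before /t/ (voiceless) → [p]
Rule 1: /z/ before /s/ (voiceless) → [s]
After rule 1: tudvapt+ofassor
Rule 2: no segment meets the rule's conditions; no change.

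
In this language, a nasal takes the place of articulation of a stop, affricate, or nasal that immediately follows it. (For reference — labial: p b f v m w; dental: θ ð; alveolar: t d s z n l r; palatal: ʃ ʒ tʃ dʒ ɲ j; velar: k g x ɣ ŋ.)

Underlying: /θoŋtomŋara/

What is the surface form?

/ŋ/ before /t/ (alveolar) → [n]
/m/ before /ŋ/ (velar) → [ŋ]

[θontoŋŋara]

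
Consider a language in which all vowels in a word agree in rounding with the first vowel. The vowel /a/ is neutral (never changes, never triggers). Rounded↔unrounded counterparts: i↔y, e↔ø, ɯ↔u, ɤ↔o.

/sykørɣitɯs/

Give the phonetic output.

[sykørɣytus]

/i/ harmonizes with /y/ ([+round]) → [y]
/ɯ/ harmonizes with /y/ ([+round]) → [u]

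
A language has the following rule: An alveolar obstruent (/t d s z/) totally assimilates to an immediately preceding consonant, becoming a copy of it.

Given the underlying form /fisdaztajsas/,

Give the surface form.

[fissazzajjas]

/d/ after /s/ → [s] (total assimilation)
/t/ after /z/ → [z] (total assimilation)
/s/ after /j/ → [j] (total assimilation)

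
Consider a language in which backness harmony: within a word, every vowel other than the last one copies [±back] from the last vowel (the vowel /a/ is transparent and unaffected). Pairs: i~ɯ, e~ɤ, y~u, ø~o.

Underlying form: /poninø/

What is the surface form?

/o/ harmonizes with /ø/ ([-back]) → [ø]

[pøninø]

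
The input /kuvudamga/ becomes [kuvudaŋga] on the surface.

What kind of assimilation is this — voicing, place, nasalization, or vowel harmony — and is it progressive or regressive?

place assimilation, regressive

/m/→[ŋ].
Each target copies a feature from the following segment, so the direction is regressive.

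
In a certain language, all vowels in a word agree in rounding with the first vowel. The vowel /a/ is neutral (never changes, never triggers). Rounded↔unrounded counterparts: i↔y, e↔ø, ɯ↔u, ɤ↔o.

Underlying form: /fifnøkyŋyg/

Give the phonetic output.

[fifnekiŋig]

/ø/ harmonizes with /i/ ([-round]) → [e]
/y/ harmonizes with /i/ ([-round]) → [i]
/y/ harmonizes with /i/ ([-round]) → [i]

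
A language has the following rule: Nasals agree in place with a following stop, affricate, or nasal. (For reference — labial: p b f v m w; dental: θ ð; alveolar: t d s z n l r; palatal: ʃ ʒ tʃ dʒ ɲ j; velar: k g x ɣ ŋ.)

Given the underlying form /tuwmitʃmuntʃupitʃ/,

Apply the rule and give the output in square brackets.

/n/ before /tʃ/ (palatal) → [ɲ]

[tuwmitʃmuɲtʃupitʃ]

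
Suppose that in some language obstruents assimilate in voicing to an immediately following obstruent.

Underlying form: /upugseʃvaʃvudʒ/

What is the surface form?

[upukseʒvaʒvudʒ]

/g/ before /s/ (voiceless) → [k]
/ʃ/ before /v/ (voiced) → [ʒ]
/ʃ/ before /v/ (voiced) → [ʒ]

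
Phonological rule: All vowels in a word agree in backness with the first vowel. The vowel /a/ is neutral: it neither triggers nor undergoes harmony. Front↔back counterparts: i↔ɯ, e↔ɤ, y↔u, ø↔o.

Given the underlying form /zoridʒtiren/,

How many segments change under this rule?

3

/i/ harmonizes with /o/ ([+back]) → [ɯ]
/i/ harmonizes with /o/ ([+back]) → [ɯ]
/e/ harmonizes with /o/ ([+back]) → [ɤ]
3 segments change.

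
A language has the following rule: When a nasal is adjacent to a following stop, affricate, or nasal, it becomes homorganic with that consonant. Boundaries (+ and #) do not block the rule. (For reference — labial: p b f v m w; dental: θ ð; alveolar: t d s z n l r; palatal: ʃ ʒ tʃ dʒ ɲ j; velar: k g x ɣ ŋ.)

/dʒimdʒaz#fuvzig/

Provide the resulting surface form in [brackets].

/m/ before /dʒ/ (palatal) → [ɲ]

[dʒiɲdʒaz#fuvzig]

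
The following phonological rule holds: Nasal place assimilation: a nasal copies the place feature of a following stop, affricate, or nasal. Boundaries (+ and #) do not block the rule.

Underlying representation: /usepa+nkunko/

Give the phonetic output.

[usepa+ŋkuŋko]

/n/ before /k/ (velar) → [ŋ]
/n/ before /k/ (velar) → [ŋ]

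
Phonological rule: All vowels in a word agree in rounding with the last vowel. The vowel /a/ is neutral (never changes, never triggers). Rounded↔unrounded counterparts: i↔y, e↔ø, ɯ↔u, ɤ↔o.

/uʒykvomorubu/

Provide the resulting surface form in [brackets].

[uʒykvomorubu]

no segment meets the rule's conditions; no change.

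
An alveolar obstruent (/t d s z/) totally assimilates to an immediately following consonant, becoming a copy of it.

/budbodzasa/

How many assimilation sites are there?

2

/d/ before /b/ → [b] (total assimilation)
/d/ before /z/ → [z] (total assimilation)
2 segments change.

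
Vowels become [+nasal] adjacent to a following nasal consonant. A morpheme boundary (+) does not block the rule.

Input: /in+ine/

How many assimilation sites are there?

2

/i/ before nasal /n/ → [ĩ]
/i/ before nasal /n/ → [ĩ]
2 segments change.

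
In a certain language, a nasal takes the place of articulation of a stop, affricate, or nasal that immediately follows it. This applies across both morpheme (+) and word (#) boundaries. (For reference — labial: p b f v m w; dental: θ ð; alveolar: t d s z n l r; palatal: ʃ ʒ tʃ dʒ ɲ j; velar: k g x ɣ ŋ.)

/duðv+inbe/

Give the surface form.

/n/ before /b/ (labial) → [m]

[duðv+imbe]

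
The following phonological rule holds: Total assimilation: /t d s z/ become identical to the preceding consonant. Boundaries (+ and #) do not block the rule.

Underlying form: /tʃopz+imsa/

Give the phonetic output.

/z/ after /p/ → [p] (total assimilation)
/s/ after /m/ → [m] (total assimilation)

[tʃopp+imma]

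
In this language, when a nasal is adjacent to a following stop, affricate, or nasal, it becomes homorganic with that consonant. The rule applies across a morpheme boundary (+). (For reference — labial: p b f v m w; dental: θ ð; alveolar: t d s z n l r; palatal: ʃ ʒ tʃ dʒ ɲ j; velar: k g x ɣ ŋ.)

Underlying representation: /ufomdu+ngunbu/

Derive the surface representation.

[ufondu+ŋgumbu]

/m/ before /d/ (alveolar) → [n]
/n/ before /g/ (velar) → [ŋ]
/n/ before /b/ (labial) → [m]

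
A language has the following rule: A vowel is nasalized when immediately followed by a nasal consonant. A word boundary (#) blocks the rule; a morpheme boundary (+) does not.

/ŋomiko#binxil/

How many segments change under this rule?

2

/o/ before nasal /m/ → [õ]
/i/ before nasal /n/ → [ĩ]
2 segments change.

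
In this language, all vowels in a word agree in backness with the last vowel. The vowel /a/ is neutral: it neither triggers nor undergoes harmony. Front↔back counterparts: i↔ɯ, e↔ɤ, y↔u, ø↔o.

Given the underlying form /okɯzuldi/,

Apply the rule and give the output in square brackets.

[økizyldi]

/o/ harmonizes with /i/ ([-back]) → [ø]
/ɯ/ harmonizes with /i/ ([-back]) → [i]
/u/ harmonizes with /i/ ([-back]) → [y]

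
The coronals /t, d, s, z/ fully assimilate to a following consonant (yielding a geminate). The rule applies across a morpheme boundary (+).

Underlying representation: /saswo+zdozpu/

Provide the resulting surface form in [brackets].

[sawwo+ddoppu]

/s/ before /w/ → [w] (total assimilation)
/z/ before /d/ → [d] (total assimilation)
/z/ before /p/ → [p] (total assimilation)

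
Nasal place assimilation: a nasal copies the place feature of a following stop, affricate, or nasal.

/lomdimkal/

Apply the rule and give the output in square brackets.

/m/ before /d/ (alveolar) → [n]
/m/ before /k/ (velar) → [ŋ]

[londiŋkal]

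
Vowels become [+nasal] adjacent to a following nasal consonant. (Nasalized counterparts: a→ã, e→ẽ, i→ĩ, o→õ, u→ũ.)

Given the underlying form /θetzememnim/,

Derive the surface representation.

[θetzẽmẽmnĩm]

/e/ before nasal /m/ → [ẽ]
/e/ before nasal /m/ → [ẽ]
/i/ before nasal /m/ → [ĩ]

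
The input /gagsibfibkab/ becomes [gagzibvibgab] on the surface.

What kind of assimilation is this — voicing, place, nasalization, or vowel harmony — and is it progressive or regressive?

voicing assimilation, progressive

/s/→[z] /f/→[v] /k/→[g].
Each target copies a feature from the preceding segment, so the direction is progressive.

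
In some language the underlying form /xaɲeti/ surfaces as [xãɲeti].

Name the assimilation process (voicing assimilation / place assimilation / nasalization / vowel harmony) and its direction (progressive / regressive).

nasalization, regressive

/a/→[ã].
Each target copies a feature from the following segment, so the direction is regressive.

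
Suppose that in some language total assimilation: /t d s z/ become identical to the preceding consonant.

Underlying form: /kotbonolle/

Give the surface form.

no segment meets the rule's conditions; no change.

[kotbonolle]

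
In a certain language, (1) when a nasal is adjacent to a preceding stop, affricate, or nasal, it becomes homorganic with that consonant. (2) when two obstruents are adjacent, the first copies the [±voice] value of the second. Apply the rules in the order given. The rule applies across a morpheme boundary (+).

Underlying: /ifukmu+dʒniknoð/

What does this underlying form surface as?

[ifukŋu+dʒɲikŋoð]

Rule 1: /m/ after /k/ (velar) → [ŋ]
Rule 1: /n/ after /dʒ/ (palatal) → [ɲ]
Rule 1: /n/ after /k/ (velar) → [ŋ]
After rule 1: ifukŋu+dʒɲikŋoð
Rule 2: no segment meets the rule's conditions; no change.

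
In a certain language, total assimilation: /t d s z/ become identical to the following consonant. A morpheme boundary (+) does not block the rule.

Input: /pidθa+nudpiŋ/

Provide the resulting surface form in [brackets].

[piθθa+nuppiŋ]

/d/ before /θ/ → [θ] (total assimilation)
/d/ before /p/ → [p] (total assimilation)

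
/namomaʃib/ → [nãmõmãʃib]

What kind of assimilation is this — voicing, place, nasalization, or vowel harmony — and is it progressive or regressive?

/a/→[ã] /o/→[õ] /a/→[ã].
Each target copies a feature from the preceding segment, so the direction is progressive.

nasalization, progressive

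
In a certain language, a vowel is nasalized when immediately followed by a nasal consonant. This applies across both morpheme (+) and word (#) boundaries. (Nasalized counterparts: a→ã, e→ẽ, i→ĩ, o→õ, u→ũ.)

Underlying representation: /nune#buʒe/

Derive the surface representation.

/u/ before nasal /n/ → [ũ]

[nũne#buʒe]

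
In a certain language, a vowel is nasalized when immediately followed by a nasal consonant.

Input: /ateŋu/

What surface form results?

/e/ before nasal /ŋ/ → [ẽ]

[atẽŋu]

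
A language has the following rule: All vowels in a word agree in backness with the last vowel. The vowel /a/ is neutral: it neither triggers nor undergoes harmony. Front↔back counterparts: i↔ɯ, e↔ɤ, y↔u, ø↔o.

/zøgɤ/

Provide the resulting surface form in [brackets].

[zogɤ]

/ø/ harmonizes with /ɤ/ ([+back]) → [o]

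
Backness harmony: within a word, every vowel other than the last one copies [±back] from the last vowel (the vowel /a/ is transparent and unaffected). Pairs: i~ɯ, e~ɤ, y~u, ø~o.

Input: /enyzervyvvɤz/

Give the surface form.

[ɤnuzɤrvuvvɤz]

/e/ harmonizes with /ɤ/ ([+back]) → [ɤ]
/y/ harmonizes with /ɤ/ ([+back]) → [u]
/e/ harmonizes with /ɤ/ ([+back]) → [ɤ]
/y/ harmonizes with /ɤ/ ([+back]) → [u]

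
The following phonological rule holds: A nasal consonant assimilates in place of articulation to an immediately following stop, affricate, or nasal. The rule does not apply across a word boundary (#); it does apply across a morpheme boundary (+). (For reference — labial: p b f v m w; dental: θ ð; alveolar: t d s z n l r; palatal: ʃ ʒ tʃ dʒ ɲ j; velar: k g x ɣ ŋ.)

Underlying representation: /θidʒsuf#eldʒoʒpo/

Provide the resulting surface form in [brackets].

no segment meets the rule's conditions; no change.

[θidʒsuf#eldʒoʒpo]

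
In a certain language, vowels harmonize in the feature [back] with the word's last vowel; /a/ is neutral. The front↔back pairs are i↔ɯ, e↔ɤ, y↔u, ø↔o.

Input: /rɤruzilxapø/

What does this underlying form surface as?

[reryzilxapø]

/ɤ/ harmonizes with /ø/ ([-back]) → [e]
/u/ harmonizes with /ø/ ([-back]) → [y]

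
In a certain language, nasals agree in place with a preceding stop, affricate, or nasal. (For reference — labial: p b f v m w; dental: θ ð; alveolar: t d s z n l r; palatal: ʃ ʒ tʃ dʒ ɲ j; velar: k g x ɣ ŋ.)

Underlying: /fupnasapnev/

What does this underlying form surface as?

/n/ after /p/ (labial) → [m]
/n/ after /p/ (labial) → [m]

[fupmasapmev]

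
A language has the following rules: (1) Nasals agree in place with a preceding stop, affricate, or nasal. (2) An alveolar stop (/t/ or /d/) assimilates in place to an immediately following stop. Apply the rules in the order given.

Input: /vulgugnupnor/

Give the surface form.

Rule 1: /n/ after /g/ (velar) → [ŋ]
Rule 1: /n/ after /p/ (labial) → [m]
After rule 1: vulgugŋupmor
Rule 2: no segment meets the rule's conditions; no change.

[vulgugŋupmor]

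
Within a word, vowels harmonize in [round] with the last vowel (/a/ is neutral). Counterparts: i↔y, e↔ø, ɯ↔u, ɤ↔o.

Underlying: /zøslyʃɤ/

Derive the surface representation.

[zesliʃɤ]

/ø/ harmonizes with /ɤ/ ([-round]) → [e]
/y/ harmonizes with /ɤ/ ([-round]) → [i]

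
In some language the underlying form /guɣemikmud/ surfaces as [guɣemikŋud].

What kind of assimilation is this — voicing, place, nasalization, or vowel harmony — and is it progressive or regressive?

/m/→[ŋ].
Each target copies a feature from the preceding segment, so the direction is progressive.

place assimilation, progressive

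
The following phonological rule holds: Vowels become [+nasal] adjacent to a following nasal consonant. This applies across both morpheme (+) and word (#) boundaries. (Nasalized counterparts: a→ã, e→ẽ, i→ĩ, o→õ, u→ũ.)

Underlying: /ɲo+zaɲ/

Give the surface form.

/a/ before nasal /ɲ/ → [ã]

[ɲo+zãɲ]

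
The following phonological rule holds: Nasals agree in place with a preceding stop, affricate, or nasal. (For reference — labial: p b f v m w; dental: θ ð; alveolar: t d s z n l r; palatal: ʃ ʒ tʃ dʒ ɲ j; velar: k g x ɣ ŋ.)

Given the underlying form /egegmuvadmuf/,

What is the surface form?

[egegŋuvadnuf]

/m/ after /g/ (velar) → [ŋ]
/m/ after /d/ (alveolar) → [n]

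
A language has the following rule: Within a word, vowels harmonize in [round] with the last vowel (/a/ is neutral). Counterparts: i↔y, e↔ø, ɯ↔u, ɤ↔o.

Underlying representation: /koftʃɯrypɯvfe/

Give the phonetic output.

[kɤftʃɯripɯvfe]

/o/ harmonizes with /e/ ([-round]) → [ɤ]
/y/ harmonizes with /e/ ([-round]) → [i]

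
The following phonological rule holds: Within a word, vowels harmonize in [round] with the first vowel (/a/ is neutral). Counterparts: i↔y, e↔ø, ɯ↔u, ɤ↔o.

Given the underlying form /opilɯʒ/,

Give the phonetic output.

/i/ harmonizes with /o/ ([+round]) → [y]
/ɯ/ harmonizes with /o/ ([+round]) → [u]

[opyluʒ]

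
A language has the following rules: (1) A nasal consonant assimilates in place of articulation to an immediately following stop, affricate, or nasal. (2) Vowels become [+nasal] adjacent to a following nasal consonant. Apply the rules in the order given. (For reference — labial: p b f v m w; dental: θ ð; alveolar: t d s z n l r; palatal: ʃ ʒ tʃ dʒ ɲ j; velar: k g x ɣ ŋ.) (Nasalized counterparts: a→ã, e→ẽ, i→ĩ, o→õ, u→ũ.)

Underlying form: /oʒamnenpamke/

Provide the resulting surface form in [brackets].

[oʒãnnẽmpãŋke]

Rule 1: /m/ before /n/ (alveolar) → [n]
Rule 1: /n/ before /p/ (labial) → [m]
Rule 1: /m/ before /k/ (velar) → [ŋ]
After rule 1: oʒannempaŋke
Rule 2: /a/ before nasal /n/ → [ã]
Rule 2: /e/ before nasal /m/ → [ẽ]
Rule 2: /a/ before nasal /ŋ/ → [ã]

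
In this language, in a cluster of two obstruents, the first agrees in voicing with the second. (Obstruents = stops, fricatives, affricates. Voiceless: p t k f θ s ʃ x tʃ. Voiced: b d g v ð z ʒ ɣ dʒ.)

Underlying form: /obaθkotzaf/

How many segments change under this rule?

/t/ before /z/ (voiced) → [d]
1 segment changes.

1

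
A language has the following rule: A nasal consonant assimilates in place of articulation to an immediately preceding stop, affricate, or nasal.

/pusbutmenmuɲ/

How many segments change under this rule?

/m/ after /t/ (alveolar) → [n]
/m/ after /n/ (alveolar) → [n]
2 segments change.

2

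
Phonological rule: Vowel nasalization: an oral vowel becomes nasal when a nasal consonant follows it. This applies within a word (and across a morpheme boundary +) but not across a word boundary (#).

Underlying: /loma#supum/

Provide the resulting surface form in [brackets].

/o/ before nasal /m/ → [õ]
/u/ before nasal /m/ → [ũ]

[lõma#supũm]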